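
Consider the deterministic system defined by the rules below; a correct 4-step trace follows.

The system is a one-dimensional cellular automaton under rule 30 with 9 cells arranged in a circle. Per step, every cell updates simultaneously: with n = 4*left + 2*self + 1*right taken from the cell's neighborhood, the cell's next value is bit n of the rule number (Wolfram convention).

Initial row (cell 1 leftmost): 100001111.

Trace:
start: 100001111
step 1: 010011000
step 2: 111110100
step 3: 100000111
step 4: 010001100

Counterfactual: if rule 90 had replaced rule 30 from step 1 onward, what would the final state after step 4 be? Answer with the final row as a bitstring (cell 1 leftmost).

100001000

(re-executing steps 1..4 under rule 90; state before step 1: 100001111)
step 1: 110011000
step 2: 111111101
step 3: 000000101
step 4: 100001000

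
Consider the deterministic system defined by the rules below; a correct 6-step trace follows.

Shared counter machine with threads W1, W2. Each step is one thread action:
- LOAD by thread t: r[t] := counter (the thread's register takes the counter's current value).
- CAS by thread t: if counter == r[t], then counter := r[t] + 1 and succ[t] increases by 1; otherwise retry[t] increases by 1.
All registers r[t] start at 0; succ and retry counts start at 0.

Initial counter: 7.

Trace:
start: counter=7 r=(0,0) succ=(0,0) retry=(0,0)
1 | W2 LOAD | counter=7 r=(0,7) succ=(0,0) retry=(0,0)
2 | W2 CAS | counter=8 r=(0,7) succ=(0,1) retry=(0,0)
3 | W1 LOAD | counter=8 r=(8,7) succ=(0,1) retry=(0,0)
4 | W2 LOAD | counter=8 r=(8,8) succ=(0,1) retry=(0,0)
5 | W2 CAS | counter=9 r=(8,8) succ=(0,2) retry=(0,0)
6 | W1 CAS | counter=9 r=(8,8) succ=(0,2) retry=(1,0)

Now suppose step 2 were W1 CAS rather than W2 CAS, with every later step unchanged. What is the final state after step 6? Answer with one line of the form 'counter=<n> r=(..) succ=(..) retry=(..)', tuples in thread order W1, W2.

counter=8 r=(7,7) succ=(0,1) retry=(2,0)

(re-executing from step 2 with the substitution; state before step 2: counter=7 r=(0,7) succ=(0,0) retry=(0,0))
2 | W1 CAS | counter=7 r=(0,7) succ=(0,0) retry=(1,0)
3 | W1 LOAD | counter=7 r=(7,7) succ=(0,0) retry=(1,0)
4 | W2 LOAD | counter=7 r=(7,7) succ=(0,0) retry=(1,0)
5 | W2 CAS | counter=8 r=(7,7) succ=(0,1) retry=(1,0)
6 | W1 CAS | counter=8 r=(7,7) succ=(0,1) retry=(2,0)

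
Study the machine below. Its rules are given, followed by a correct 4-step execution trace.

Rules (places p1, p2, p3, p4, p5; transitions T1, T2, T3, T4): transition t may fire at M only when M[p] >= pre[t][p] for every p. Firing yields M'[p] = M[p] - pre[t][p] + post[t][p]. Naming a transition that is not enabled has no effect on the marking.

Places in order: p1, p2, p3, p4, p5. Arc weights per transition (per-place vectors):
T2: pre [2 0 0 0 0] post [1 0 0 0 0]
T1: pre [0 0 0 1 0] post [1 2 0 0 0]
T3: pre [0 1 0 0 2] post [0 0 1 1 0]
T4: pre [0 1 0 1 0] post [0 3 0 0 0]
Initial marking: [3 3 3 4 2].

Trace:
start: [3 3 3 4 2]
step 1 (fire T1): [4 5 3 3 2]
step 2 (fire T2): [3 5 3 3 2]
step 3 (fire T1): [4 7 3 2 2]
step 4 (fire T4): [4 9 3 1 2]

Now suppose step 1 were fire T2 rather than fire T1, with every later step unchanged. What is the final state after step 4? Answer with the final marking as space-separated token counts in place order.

2 7 3 2 2

(re-executing from step 1 with the substitution; state before step 1: [3 3 3 4 2])
step 1 (fire T2): [2 3 3 4 2]
step 2 (fire T2): [1 3 3 4 2]
step 3 (fire T1): [2 5 3 3 2]
step 4 (fire T4): [2 7 3 2 2]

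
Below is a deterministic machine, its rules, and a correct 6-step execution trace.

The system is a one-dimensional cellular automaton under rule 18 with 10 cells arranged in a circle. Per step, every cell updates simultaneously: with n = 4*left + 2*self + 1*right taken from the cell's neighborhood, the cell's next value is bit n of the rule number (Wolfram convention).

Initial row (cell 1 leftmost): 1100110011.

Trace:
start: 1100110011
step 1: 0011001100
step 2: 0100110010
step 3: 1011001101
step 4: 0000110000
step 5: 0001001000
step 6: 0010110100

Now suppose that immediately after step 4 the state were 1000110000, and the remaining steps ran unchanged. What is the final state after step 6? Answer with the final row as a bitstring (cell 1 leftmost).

state after step 4 := 1000110000
step 5: 0101001001
step 6: 0000110110

0000110110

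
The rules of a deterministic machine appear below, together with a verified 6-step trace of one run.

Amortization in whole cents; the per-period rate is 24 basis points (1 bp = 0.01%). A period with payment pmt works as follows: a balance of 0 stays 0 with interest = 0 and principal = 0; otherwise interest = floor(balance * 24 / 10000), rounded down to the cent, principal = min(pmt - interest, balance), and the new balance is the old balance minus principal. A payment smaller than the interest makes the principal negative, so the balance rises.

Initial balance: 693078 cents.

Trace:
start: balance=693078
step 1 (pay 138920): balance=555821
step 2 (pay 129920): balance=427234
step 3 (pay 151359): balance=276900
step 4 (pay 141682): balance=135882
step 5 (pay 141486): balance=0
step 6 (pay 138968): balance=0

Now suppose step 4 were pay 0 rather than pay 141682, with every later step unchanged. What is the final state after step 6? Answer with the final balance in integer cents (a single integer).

(re-executing from step 4 with the substitution; state before step 4: balance=276900)
step 4 (pay 0): balance=277564
step 5 (pay 141486): balance=136744
step 6 (pay 138968): balance=0

0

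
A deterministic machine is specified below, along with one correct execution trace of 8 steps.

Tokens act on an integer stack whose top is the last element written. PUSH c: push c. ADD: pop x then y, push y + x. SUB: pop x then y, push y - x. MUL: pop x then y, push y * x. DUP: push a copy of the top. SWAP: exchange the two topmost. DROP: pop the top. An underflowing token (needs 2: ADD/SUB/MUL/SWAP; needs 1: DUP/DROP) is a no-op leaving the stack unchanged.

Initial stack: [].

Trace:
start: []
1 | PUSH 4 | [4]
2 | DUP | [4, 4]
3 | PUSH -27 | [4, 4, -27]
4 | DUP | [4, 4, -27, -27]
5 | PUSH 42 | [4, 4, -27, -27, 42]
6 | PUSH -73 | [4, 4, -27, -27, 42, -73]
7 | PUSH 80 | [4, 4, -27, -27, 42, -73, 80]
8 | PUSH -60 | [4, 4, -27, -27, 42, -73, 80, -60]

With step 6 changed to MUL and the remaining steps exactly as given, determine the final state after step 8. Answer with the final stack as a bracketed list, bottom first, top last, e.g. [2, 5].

[4, 4, -27, -1134, 80, -60]

(re-executing from step 6 with the substitution; state before step 6: [4, 4, -27, -27, 42])
6 | MUL | [4, 4, -27, -1134]
7 | PUSH 80 | [4, 4, -27, -1134, 80]
8 | PUSH -60 | [4, 4, -27, -1134, 80, -60]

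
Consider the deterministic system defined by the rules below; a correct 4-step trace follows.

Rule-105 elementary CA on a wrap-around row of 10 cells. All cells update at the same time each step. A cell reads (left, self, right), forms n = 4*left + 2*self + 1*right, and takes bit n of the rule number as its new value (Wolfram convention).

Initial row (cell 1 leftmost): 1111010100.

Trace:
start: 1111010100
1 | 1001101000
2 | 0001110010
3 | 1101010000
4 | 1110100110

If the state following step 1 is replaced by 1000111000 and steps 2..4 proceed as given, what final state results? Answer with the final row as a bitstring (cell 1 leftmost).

0000101000

state after step 1 := 1000111000
2 | 0010101010
3 | 1001010100
4 | 0000101000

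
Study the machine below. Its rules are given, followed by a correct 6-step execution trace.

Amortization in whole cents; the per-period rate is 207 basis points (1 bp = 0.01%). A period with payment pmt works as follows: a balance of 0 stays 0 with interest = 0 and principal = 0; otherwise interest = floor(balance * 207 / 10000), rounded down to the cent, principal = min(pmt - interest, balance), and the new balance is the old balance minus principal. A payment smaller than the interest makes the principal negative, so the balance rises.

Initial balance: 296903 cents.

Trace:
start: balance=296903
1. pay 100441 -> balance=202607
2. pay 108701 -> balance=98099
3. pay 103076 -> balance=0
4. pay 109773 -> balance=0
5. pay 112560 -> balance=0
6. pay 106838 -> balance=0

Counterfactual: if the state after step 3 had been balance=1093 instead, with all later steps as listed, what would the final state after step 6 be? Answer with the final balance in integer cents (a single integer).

0

state after step 3 := balance=1093
4. pay 109773 -> balance=0
5. pay 112560 -> balance=0
6. pay 106838 -> balance=0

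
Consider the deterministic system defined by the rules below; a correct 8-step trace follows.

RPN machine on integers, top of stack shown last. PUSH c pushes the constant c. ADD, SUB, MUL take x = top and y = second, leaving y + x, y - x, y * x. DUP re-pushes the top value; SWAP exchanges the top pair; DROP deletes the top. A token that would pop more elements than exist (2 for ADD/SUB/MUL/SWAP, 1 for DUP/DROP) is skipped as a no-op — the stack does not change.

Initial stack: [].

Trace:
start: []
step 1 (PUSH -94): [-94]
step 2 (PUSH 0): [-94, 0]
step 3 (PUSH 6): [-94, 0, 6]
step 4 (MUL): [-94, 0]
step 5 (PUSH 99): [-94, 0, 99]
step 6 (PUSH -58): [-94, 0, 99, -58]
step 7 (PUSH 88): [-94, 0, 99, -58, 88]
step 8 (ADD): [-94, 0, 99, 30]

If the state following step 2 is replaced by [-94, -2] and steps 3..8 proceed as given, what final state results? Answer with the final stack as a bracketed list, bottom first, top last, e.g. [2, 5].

[-94, -12, 99, 30]

state after step 2 := [-94, -2]
step 3 (PUSH 6): [-94, -2, 6]
step 4 (MUL): [-94, -12]
step 5 (PUSH 99): [-94, -12, 99]
step 6 (PUSH -58): [-94, -12, 99, -58]
step 7 (PUSH 88): [-94, -12, 99, -58, 88]
step 8 (ADD): [-94, -12, 99, 30]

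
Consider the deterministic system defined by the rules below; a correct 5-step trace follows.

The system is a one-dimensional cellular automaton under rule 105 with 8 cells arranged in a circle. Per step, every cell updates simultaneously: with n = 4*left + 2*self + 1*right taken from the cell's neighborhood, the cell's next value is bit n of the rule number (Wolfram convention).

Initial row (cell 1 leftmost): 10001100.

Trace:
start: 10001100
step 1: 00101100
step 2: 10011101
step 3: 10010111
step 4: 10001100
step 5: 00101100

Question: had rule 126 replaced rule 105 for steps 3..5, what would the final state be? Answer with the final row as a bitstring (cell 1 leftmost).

(re-executing steps 3..5 under rule 126; state before step 3: 10011101)
step 3: 11110111
step 4: 00011100
step 5: 00110110

00110110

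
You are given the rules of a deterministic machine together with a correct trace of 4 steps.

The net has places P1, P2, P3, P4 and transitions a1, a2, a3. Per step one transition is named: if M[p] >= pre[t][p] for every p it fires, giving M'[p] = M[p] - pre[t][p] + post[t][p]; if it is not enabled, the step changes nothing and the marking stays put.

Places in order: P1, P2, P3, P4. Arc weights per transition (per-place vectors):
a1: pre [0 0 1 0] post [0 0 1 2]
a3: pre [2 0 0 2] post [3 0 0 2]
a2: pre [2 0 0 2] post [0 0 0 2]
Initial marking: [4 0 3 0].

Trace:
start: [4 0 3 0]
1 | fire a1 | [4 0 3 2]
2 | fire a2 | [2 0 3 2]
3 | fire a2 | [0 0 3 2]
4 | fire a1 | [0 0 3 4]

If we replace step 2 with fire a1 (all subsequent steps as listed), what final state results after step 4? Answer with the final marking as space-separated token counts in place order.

(re-executing from step 2 with the substitution; state before step 2: [4 0 3 2])
2 | fire a1 | [4 0 3 4]
3 | fire a2 | [2 0 3 4]
4 | fire a1 | [2 0 3 6]

2 0 3 6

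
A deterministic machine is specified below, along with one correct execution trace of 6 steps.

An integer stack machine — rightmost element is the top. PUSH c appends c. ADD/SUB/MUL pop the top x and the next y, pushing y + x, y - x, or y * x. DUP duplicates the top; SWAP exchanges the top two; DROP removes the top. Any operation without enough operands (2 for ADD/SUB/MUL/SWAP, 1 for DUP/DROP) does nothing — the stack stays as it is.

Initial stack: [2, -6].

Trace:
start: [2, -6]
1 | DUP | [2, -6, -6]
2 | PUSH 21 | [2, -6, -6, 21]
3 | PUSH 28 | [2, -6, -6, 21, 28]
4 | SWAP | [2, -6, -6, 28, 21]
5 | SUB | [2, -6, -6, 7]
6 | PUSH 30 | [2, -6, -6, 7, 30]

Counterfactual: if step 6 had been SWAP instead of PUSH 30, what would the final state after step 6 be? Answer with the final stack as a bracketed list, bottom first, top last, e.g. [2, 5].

(re-executing from step 6 with the substitution; state before step 6: [2, -6, -6, 7])
6 | SWAP | [2, -6, 7, -6]

[2, -6, 7, -6]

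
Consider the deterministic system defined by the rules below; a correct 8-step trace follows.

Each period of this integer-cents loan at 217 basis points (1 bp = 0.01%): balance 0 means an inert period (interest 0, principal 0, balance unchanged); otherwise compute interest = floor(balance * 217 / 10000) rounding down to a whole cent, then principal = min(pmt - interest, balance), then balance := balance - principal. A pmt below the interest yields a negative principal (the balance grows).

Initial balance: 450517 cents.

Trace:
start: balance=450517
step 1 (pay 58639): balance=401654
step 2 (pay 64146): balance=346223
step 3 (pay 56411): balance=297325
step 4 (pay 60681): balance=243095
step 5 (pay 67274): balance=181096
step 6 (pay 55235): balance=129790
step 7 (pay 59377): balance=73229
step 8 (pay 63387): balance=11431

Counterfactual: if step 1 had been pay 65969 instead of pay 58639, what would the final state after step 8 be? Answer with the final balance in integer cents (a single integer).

(re-executing from step 1 with the substitution; state before step 1: balance=450517)
step 1 (pay 65969): balance=394324
step 2 (pay 64146): balance=338734
step 3 (pay 56411): balance=289673
step 4 (pay 60681): balance=235277
step 5 (pay 67274): balance=173108
step 6 (pay 55235): balance=121629
step 7 (pay 59377): balance=64891
step 8 (pay 63387): balance=2912

2912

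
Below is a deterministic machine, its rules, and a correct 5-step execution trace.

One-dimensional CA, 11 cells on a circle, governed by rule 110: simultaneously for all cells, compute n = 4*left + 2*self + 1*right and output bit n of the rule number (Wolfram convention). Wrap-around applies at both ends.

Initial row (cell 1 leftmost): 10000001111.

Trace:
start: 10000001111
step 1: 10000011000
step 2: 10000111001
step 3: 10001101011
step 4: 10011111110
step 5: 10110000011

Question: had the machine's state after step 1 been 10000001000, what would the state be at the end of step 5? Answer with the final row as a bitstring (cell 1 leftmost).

10011111011

state after step 1 := 10000001000
step 2: 10000011001
step 3: 10000111011
step 4: 10001101110
step 5: 10011111011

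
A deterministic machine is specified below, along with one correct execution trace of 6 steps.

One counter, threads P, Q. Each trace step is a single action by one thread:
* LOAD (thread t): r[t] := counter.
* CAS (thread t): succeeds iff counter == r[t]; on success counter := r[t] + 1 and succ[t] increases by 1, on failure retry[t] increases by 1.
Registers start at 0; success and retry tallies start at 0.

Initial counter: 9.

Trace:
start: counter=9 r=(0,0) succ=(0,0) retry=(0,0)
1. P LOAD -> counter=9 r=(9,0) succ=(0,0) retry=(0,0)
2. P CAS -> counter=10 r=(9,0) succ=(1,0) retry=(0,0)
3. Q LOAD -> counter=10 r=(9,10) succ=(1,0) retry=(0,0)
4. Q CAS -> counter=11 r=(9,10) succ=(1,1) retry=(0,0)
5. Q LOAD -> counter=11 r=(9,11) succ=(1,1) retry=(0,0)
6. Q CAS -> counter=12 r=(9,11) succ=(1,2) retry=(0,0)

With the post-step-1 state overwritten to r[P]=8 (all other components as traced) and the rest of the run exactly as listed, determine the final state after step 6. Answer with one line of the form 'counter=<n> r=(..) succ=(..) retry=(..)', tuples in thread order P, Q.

state after step 1 := counter=9 r=(8,0) succ=(0,0) retry=(0,0)
2. P CAS -> counter=9 r=(8,0) succ=(0,0) retry=(1,0)
3. Q LOAD -> counter=9 r=(8,9) succ=(0,0) retry=(1,0)
4. Q CAS -> counter=10 r=(8,9) succ=(0,1) retry=(1,0)
5. Q LOAD -> counter=10 r=(8,10) succ=(0,1) retry=(1,0)
6. Q CAS -> counter=11 r=(8,10) succ=(0,2) retry=(1,0)

counter=11 r=(8,10) succ=(0,2) retry=(1,0)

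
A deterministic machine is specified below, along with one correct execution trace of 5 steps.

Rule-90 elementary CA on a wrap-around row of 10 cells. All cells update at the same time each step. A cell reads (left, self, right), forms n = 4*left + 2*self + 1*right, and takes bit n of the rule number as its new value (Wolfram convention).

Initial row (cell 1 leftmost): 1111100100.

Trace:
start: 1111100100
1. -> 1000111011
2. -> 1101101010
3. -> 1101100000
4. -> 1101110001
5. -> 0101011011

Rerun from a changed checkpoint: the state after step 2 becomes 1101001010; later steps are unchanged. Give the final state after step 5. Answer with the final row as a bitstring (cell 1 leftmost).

state after step 2 := 1101001010
3. -> 1100110000
4. -> 1111111001
5. -> 0000001111

0000001111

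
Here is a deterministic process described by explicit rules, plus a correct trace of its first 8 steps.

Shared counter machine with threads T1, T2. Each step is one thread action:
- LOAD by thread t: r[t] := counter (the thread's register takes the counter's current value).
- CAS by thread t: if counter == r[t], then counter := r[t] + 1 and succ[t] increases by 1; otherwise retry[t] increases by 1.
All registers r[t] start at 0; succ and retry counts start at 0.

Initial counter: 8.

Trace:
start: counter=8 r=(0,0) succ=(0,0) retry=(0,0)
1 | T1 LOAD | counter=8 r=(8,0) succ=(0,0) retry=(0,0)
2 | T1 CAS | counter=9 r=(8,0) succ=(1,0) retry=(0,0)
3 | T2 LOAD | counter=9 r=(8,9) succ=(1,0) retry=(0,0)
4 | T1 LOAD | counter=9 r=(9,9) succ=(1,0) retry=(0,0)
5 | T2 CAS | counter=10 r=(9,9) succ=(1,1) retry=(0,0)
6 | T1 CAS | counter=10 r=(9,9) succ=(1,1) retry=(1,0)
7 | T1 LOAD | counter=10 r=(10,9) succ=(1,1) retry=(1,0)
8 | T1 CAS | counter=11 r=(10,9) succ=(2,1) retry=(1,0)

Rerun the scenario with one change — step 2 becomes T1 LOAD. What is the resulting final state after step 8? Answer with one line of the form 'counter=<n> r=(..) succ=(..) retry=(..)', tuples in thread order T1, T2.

(re-executing from step 2 with the substitution; state before step 2: counter=8 r=(8,0) succ=(0,0) retry=(0,0))
2 | T1 LOAD | counter=8 r=(8,0) succ=(0,0) retry=(0,0)
3 | T2 LOAD | counter=8 r=(8,8) succ=(0,0) retry=(0,0)
4 | T1 LOAD | counter=8 r=(8,8) succ=(0,0) retry=(0,0)
5 | T2 CAS | counter=9 r=(8,8) succ=(0,1) retry=(0,0)
6 | T1 CAS | counter=9 r=(8,8) succ=(0,1) retry=(1,0)
7 | T1 LOAD | counter=9 r=(9,8) succ=(0,1) retry=(1,0)
8 | T1 CAS | counter=10 r=(9,8) succ=(1,1) retry=(1,0)

counter=10 r=(9,8) succ=(1,1) retry=(1,0)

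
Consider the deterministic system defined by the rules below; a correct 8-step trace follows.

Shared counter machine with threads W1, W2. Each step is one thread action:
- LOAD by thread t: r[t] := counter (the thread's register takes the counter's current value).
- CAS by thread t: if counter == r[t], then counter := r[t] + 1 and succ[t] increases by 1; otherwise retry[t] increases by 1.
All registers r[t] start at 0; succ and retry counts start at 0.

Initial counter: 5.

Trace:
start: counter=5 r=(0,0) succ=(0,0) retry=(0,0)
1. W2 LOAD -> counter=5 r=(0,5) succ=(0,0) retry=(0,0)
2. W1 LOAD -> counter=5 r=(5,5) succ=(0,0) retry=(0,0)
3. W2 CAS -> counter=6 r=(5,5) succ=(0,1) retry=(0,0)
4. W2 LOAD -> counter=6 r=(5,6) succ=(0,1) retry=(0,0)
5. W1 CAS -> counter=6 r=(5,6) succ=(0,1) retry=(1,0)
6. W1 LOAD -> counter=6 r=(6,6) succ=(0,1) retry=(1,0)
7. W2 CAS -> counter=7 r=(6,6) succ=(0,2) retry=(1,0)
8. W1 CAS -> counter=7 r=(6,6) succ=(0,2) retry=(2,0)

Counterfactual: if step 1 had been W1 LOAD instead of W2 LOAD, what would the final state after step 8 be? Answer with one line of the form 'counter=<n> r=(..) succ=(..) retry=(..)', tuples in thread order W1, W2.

(re-executing from step 1 with the substitution; state before step 1: counter=5 r=(0,0) succ=(0,0) retry=(0,0))
1. W1 LOAD -> counter=5 r=(5,0) succ=(0,0) retry=(0,0)
2. W1 LOAD -> counter=5 r=(5,0) succ=(0,0) retry=(0,0)
3. W2 CAS -> counter=5 r=(5,0) succ=(0,0) retry=(0,1)
4. W2 LOAD -> counter=5 r=(5,5) succ=(0,0) retry=(0,1)
5. W1 CAS -> counter=6 r=(5,5) succ=(1,0) retry=(0,1)
6. W1 LOAD -> counter=6 r=(6,5) succ=(1,0) retry=(0,1)
7. W2 CAS -> counter=6 r=(6,5) succ=(1,0) retry=(0,2)
8. W1 CAS -> counter=7 r=(6,5) succ=(2,0) retry=(0,2)

counter=7 r=(6,5) succ=(2,0) retry=(0,2)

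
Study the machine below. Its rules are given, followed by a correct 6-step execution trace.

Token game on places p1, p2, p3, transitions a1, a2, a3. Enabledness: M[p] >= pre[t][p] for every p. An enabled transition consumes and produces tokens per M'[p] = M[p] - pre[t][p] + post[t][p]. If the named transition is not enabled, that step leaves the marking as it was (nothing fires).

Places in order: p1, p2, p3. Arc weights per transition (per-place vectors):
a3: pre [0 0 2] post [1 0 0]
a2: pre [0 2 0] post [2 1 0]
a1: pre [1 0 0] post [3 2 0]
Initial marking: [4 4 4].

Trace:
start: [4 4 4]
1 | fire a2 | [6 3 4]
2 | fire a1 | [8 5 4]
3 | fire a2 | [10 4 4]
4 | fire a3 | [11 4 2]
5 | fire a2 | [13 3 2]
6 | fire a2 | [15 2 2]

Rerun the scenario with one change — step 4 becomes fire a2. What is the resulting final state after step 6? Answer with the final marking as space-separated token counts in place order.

16 1 4

(re-executing from step 4 with the substitution; state before step 4: [10 4 4])
4 | fire a2 | [12 3 4]
5 | fire a2 | [14 2 4]
6 | fire a2 | [16 1 4]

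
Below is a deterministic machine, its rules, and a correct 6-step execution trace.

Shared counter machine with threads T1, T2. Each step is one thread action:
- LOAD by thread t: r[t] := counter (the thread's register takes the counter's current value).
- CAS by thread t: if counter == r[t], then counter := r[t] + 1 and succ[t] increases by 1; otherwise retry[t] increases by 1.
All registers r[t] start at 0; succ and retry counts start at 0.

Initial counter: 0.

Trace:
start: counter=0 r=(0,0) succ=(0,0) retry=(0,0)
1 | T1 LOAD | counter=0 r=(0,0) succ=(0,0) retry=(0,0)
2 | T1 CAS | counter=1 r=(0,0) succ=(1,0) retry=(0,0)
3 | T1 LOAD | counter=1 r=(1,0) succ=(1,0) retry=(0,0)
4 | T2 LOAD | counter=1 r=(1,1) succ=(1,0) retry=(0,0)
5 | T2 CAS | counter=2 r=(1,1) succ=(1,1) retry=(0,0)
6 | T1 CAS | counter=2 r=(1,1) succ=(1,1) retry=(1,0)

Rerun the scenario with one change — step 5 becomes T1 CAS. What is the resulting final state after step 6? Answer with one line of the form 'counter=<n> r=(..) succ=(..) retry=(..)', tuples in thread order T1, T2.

counter=2 r=(1,1) succ=(2,0) retry=(1,0)

(re-executing from step 5 with the substitution; state before step 5: counter=1 r=(1,1) succ=(1,0) retry=(0,0))
5 | T1 CAS | counter=2 r=(1,1) succ=(2,0) retry=(0,0)
6 | T1 CAS | counter=2 r=(1,1) succ=(2,0) retry=(1,0)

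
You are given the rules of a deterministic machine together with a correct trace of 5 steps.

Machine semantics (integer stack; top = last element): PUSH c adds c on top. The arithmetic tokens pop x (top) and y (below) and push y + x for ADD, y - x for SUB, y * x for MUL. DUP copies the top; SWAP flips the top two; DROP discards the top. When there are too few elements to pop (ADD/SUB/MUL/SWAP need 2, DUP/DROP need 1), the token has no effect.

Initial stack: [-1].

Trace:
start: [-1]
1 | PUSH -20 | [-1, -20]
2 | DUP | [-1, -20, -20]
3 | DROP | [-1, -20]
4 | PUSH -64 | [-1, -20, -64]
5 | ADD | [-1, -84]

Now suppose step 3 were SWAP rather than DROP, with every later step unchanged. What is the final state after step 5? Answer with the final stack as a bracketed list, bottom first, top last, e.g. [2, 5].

(re-executing from step 3 with the substitution; state before step 3: [-1, -20, -20])
3 | SWAP | [-1, -20, -20]
4 | PUSH -64 | [-1, -20, -20, -64]
5 | ADD | [-1, -20, -84]

[-1, -20, -84]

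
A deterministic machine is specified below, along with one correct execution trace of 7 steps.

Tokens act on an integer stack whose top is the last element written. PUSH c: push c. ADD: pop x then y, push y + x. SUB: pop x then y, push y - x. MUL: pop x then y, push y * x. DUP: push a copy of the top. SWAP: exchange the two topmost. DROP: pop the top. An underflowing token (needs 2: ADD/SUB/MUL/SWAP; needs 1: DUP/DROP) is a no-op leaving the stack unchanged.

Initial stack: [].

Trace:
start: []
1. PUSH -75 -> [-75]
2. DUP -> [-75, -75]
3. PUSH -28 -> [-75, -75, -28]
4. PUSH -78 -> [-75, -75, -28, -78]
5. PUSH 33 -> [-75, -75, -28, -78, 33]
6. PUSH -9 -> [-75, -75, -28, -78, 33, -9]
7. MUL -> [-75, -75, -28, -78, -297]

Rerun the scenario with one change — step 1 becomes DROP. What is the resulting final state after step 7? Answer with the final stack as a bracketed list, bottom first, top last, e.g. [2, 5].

[-28, -78, -297]

(re-executing from step 1 with the substitution; state before step 1: [])
1. DROP -> []
2. DUP -> []
3. PUSH -28 -> [-28]
4. PUSH -78 -> [-28, -78]
5. PUSH 33 -> [-28, -78, 33]
6. PUSH -9 -> [-28, -78, 33, -9]
7. MUL -> [-28, -78, -297]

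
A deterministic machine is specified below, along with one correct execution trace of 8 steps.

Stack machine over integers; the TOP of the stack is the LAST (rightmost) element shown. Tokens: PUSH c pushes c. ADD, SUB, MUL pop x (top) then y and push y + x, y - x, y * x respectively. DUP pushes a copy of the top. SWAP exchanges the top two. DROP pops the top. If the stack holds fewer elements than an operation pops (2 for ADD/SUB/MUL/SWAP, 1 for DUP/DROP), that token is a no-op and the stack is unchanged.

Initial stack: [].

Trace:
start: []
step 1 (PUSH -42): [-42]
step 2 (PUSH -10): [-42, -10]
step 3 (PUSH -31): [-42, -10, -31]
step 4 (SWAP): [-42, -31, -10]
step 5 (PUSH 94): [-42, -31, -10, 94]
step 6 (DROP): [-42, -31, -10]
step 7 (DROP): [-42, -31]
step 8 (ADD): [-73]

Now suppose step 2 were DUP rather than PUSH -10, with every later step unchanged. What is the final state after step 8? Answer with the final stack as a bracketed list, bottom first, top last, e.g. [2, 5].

[-73]

(re-executing from step 2 with the substitution; state before step 2: [-42])
step 2 (DUP): [-42, -42]
step 3 (PUSH -31): [-42, -42, -31]
step 4 (SWAP): [-42, -31, -42]
step 5 (PUSH 94): [-42, -31, -42, 94]
step 6 (DROP): [-42, -31, -42]
step 7 (DROP): [-42, -31]
step 8 (ADD): [-73]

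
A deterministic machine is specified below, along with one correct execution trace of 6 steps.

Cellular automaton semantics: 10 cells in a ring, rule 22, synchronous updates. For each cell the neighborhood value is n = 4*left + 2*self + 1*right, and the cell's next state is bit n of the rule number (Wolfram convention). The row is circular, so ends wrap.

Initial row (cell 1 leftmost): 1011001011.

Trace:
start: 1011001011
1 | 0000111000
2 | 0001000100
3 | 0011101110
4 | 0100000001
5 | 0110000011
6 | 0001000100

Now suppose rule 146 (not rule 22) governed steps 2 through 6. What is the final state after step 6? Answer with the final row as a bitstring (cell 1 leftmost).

0001000100

(re-executing steps 2..6 under rule 146; state before step 2: 0000111000)
2 | 0001010100
3 | 0010000010
4 | 0101000101
5 | 0000101000
6 | 0001000100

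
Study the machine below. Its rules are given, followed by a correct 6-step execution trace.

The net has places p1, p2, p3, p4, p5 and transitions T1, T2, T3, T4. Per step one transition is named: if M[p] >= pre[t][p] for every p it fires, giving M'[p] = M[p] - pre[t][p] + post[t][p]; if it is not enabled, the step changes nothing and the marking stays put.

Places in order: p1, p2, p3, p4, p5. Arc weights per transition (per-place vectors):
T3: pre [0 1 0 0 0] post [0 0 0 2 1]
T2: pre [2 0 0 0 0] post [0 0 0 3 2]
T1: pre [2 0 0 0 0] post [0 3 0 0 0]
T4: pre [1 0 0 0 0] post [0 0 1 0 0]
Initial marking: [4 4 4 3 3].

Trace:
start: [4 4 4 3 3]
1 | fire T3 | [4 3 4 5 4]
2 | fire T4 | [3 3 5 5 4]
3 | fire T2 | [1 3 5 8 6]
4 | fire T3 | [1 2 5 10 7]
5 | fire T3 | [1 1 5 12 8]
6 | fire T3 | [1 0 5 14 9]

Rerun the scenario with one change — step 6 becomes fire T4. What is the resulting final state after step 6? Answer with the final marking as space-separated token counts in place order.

(re-executing from step 6 with the substitution; state before step 6: [1 1 5 12 8])
6 | fire T4 | [0 1 6 12 8]

0 1 6 12 8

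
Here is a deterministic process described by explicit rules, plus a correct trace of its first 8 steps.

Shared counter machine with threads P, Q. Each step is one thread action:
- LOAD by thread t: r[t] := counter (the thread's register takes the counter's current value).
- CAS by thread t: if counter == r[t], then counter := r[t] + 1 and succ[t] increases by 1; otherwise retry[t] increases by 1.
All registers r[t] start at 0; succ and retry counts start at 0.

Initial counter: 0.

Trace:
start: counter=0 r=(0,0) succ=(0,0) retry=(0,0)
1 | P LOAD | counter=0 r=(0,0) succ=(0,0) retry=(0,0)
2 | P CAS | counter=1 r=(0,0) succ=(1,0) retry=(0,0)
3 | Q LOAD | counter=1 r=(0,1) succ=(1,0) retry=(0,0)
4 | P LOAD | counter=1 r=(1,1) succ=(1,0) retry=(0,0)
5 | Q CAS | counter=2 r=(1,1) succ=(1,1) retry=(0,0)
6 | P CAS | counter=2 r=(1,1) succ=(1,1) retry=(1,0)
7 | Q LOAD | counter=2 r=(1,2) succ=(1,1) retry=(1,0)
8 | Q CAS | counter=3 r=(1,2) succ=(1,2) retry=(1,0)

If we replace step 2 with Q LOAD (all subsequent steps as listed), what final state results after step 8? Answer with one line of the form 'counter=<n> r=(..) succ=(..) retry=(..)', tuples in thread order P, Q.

(re-executing from step 2 with the substitution; state before step 2: counter=0 r=(0,0) succ=(0,0) retry=(0,0))
2 | Q LOAD | counter=0 r=(0,0) succ=(0,0) retry=(0,0)
3 | Q LOAD | counter=0 r=(0,0) succ=(0,0) retry=(0,0)
4 | P LOAD | counter=0 r=(0,0) succ=(0,0) retry=(0,0)
5 | Q CAS | counter=1 r=(0,0) succ=(0,1) retry=(0,0)
6 | P CAS | counter=1 r=(0,0) succ=(0,1) retry=(1,0)
7 | Q LOAD | counter=1 r=(0,1) succ=(0,1) retry=(1,0)
8 | Q CAS | counter=2 r=(0,1) succ=(0,2) retry=(1,0)

counter=2 r=(0,1) succ=(0,2) retry=(1,0)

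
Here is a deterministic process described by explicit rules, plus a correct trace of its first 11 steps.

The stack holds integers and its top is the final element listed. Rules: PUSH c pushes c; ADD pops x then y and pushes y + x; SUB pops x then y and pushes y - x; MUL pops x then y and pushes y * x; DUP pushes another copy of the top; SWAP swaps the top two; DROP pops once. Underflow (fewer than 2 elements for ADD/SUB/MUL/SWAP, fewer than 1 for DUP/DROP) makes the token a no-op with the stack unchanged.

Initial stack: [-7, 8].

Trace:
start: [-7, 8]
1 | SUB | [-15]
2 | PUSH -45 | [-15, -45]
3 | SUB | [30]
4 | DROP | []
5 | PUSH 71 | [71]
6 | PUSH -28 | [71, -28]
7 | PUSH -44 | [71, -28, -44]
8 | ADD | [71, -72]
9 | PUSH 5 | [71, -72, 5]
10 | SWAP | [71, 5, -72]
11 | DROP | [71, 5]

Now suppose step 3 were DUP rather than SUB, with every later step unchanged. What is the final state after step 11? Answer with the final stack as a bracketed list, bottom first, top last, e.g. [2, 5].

[-15, -45, 71, 5]

(re-executing from step 3 with the substitution; state before step 3: [-15, -45])
3 | DUP | [-15, -45, -45]
4 | DROP | [-15, -45]
5 | PUSH 71 | [-15, -45, 71]
6 | PUSH -28 | [-15, -45, 71, -28]
7 | PUSH -44 | [-15, -45, 71, -28, -44]
8 | ADD | [-15, -45, 71, -72]
9 | PUSH 5 | [-15, -45, 71, -72, 5]
10 | SWAP | [-15, -45, 71, 5, -72]
11 | DROP | [-15, -45, 71, 5]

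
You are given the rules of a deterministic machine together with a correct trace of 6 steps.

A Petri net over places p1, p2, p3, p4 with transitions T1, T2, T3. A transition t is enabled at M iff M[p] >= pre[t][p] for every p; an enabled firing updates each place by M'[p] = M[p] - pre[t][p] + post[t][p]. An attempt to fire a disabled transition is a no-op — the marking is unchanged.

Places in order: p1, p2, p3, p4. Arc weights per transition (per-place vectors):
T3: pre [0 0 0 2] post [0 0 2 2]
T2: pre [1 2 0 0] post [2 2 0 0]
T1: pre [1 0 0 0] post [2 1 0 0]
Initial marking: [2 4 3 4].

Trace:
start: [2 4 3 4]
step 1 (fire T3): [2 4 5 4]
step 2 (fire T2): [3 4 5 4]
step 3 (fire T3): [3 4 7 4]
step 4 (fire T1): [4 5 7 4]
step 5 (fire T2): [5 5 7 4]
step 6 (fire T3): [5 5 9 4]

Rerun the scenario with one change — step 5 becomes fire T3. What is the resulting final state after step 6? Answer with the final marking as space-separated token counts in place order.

(re-executing from step 5 with the substitution; state before step 5: [4 5 7 4])
step 5 (fire T3): [4 5 9 4]
step 6 (fire T3): [4 5 11 4]

4 5 11 4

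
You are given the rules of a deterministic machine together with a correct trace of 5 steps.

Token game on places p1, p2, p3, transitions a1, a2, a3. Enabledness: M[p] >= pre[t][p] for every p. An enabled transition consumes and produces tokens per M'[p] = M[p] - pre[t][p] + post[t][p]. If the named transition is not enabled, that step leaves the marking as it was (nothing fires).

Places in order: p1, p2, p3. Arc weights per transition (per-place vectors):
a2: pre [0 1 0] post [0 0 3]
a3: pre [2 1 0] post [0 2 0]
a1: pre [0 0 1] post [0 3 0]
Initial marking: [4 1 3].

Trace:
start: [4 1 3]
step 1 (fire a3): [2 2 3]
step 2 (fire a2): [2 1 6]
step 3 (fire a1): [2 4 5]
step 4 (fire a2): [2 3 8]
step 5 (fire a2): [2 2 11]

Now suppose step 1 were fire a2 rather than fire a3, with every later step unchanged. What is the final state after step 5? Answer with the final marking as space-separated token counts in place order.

(re-executing from step 1 with the substitution; state before step 1: [4 1 3])
step 1 (fire a2): [4 0 6]
step 2 (fire a2): [4 0 6]
step 3 (fire a1): [4 3 5]
step 4 (fire a2): [4 2 8]
step 5 (fire a2): [4 1 11]

4 1 11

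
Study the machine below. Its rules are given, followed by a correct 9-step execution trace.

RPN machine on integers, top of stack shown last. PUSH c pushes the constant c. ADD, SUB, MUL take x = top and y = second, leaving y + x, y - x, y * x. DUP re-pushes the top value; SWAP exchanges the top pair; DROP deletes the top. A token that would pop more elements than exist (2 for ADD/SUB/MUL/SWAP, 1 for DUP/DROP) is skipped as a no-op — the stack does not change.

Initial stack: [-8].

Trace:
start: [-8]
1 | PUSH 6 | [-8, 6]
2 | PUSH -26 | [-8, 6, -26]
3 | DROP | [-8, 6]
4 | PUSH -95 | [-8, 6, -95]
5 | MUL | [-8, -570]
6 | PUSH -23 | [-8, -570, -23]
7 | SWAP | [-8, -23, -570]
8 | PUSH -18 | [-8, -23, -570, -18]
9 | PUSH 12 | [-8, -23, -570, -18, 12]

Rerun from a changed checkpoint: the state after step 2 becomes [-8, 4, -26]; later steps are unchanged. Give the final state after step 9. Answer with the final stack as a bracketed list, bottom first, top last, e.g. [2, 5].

state after step 2 := [-8, 4, -26]
3 | DROP | [-8, 4]
4 | PUSH -95 | [-8, 4, -95]
5 | MUL | [-8, -380]
6 | PUSH -23 | [-8, -380, -23]
7 | SWAP | [-8, -23, -380]
8 | PUSH -18 | [-8, -23, -380, -18]
9 | PUSH 12 | [-8, -23, -380, -18, 12]

[-8, -23, -380, -18, 12]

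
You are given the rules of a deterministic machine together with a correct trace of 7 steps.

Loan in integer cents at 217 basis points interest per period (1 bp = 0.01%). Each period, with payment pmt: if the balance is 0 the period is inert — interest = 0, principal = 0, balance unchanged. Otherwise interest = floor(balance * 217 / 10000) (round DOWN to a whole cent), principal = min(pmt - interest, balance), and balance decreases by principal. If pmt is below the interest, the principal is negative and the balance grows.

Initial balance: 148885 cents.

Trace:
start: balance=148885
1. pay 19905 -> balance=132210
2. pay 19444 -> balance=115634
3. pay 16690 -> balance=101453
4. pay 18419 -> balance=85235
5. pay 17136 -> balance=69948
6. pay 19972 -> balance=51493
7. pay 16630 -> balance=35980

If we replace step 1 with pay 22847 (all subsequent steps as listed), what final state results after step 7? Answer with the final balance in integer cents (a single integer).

(re-executing from step 1 with the substitution; state before step 1: balance=148885)
1. pay 22847 -> balance=129268
2. pay 19444 -> balance=112629
3. pay 16690 -> balance=98383
4. pay 18419 -> balance=82098
5. pay 17136 -> balance=66743
6. pay 19972 -> balance=48219
7. pay 16630 -> balance=32635

32635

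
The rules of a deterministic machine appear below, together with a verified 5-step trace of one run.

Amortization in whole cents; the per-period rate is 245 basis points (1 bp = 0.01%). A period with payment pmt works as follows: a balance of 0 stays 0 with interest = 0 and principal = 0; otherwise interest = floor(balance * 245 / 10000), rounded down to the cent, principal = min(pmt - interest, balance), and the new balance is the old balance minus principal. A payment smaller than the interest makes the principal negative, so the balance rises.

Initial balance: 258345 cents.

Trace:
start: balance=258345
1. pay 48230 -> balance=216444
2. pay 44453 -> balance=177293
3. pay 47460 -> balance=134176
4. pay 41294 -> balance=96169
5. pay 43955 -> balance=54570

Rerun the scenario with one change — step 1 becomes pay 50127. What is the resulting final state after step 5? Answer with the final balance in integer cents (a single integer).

52481

(re-executing from step 1 with the substitution; state before step 1: balance=258345)
1. pay 50127 -> balance=214547
2. pay 44453 -> balance=175350
3. pay 47460 -> balance=132186
4. pay 41294 -> balance=94130
5. pay 43955 -> balance=52481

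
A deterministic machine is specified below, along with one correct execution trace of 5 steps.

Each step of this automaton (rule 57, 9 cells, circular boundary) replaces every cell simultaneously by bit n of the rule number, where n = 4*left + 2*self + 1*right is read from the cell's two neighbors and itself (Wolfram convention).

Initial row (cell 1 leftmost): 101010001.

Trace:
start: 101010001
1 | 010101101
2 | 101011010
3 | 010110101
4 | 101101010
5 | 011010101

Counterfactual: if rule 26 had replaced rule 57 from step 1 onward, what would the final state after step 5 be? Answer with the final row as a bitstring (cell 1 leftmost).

010010000

(re-executing steps 1..5 under rule 26; state before step 1: 101010001)
1 | 000001011
2 | 100010010
3 | 010101100
4 | 100001010
5 | 010010000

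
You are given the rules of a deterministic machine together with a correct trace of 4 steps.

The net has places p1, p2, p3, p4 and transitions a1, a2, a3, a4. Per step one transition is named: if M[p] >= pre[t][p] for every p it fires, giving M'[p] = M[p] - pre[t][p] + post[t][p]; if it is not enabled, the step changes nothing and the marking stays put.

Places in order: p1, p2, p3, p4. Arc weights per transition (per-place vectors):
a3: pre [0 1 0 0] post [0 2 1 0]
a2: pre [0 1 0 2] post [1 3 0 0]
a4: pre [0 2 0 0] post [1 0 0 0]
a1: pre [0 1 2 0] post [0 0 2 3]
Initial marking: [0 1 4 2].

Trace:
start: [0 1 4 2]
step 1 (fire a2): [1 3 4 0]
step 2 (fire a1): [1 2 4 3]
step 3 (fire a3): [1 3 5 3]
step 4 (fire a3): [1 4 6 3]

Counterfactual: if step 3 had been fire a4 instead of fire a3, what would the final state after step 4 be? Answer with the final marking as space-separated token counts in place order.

2 0 4 3

(re-executing from step 3 with the substitution; state before step 3: [1 2 4 3])
step 3 (fire a4): [2 0 4 3]
step 4 (fire a3): [2 0 4 3]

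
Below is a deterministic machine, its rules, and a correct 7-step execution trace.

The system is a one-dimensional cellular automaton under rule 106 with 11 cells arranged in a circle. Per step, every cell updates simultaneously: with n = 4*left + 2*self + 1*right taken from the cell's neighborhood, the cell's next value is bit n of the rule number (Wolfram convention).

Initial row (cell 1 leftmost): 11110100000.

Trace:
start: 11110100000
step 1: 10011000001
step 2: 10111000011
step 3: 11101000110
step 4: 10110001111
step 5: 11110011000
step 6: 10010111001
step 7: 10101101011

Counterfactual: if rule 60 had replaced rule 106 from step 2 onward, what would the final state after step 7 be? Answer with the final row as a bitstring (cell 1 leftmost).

(re-executing steps 2..7 under rule 60; state before step 2: 10011000001)
step 2: 01010100001
step 3: 11111110001
step 4: 00000001001
step 5: 10000001101
step 6: 01000001011
step 7: 11100001110

11100001110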